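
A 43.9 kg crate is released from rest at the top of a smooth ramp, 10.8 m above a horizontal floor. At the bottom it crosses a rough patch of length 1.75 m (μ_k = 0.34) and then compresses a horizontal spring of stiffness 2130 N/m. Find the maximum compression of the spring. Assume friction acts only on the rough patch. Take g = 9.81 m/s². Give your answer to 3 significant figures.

Initial energy: E₁ = mgh = (43.9)(9.81)(10.8) = 4651.1 J
Friction removes W_f = μ_k mg d = (0.34)(43.9)(9.81)(1.75) = 256.2 J
Energy reaching the spring: E = 4651.1 − 256.2 = 4394.9 J
At max compression ½kx² = E ⇒ x = √(2E/k) = √(2 × 4394.9/2130) = 2.031 m

x = 2.03 m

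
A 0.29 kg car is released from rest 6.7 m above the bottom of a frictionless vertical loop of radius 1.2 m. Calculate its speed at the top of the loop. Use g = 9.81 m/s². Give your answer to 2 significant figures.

v = 9.2 m/s

Energy conservation: mgh = ½mv_top² + mg(2r)
v_top² = 2g(h − 2r) = 2(9.81)(6.7 − 2.400) = 84.37
v_top = 9.185 m/s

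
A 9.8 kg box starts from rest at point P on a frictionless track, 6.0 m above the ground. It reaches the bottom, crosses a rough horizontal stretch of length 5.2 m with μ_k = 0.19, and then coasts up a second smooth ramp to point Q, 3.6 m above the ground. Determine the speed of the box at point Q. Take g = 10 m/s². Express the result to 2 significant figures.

Energy at P: mgh₁ = (9.8)(10)(6.0) = 588.00 J
Friction loss: W_f = μ_k mg d = 96.82 J
At Q: ½mv² + mgh₂ = mgh₁ − W_f
½mv² = 588.00 − 96.82 − 352.80 = 138.38 J
v = √(2 × 138.38/9.8) = 5.314 m/s

v = 5.3 m/s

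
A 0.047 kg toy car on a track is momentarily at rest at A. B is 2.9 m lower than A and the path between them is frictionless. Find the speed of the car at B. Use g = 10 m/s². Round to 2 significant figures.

v = 7.6 m/s

Mechanical energy is conserved (no friction): mgh = ½mv²
v = √(2gh) = √(2 × 10 × 2.9) = √58.000 = 7.616 m/s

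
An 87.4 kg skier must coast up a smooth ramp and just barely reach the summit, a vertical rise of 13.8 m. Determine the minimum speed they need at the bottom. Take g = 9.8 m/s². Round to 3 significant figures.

v = 16.4 m/s

At the top they are momentarily at rest, so all KE converts to PE: ½mv² = mgh
v = √(2gh) = √(2 × 9.8 × 13.8) = 16.45 m/s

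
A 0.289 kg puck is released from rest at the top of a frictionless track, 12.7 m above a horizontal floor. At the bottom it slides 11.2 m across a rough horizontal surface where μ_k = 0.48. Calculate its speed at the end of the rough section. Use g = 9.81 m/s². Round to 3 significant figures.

v = 12.0 m/s

Energy bookkeeping (friction removes W_f = μ_k N d):
mgh = ½mv² + μ_k m g d
W_f = μ_k mg d = (0.48)(0.289)(9.81)(11.2) = 15.24 J
½mv² = mgh − W_f = 36.006 − 15.24 = 20.764 J
v = √(2 × 20.764/0.289) = 11.99 m/s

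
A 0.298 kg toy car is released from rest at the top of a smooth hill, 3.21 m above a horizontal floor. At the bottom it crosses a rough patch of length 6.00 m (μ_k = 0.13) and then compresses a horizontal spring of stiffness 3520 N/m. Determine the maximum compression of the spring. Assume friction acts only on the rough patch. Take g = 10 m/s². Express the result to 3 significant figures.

x = 0.0641 m

Initial energy: E₁ = mgh = (0.298)(10)(3.21) = 9.5658 J
Friction removes W_f = μ_k mg d = (0.13)(0.298)(10)(6.00) = 2.324 J
Energy reaching the spring: E = 9.5658 − 2.324 = 7.2414 J
At max compression ½kx² = E ⇒ x = √(2E/k) = √(2 × 7.2414/3520) = 0.06414 m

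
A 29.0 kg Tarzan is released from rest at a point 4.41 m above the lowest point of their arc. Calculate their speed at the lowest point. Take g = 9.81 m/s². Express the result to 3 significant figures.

By conservation of mechanical energy, mgh = ½mv²
v = √(2gh) = √(2 × 9.81 × 4.41) = √86.524 = 9.302 m/s

v = 9.30 m/s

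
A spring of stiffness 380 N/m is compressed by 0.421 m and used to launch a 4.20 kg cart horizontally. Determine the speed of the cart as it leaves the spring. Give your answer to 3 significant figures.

v = 4.00 m/s

Spring PE converts entirely to kinetic energy: ½kx² = ½mv²
v = x√(k/m) = 0.421 × √(380/4.20) = 4.005 m/s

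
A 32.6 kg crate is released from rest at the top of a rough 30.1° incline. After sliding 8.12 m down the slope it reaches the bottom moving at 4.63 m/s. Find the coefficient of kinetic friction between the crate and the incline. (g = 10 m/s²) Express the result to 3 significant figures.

Energy balance down the incline: mg L sinθ − ½mv² = μ_k (mg cosθ) L
mgL sinθ = 1327.6 J; ½mv² = 349.42 J
W_f = 1327.6 − 349.42 = 978.1 J
μ_k = W_f/(mg cosθ · L) = 978.1/(282.0 × 8.12) = 0.4271

μ_k = 0.427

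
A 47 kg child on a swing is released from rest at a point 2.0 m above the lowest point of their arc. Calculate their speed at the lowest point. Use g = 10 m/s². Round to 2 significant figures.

Mechanical energy is conserved (no friction): mgh = ½mv²
The mass cancels from both sides.
v = √(2gh) = √(2 × 10 × 2.0) = √40.000 = 6.325 m/s

v = 6.3 m/s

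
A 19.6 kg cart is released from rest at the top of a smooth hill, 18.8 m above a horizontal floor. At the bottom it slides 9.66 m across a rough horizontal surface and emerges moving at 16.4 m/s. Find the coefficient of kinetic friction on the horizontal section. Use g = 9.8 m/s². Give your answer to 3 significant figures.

μ_k = 0.526

Applying the work–energy principle:
mgh = ½mv² + μ_k m g d
mgh = 3611.1 J; ½mv² = 2635.8 J
W_f = 3611.1 − 2635.8 = 975.3 J
μ_k = W_f/(mg·d) = 975.3/(192.1 × 9.66) = 0.5256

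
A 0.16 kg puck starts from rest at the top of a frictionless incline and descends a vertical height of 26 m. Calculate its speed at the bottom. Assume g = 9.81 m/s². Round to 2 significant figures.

v = 23 m/s

Equating total energy at the two states: mgh = ½mv²
The mass cancels from both sides.
v = √(2gh) = √(2 × 9.81 × 26) = √510.12 = 22.59 m/s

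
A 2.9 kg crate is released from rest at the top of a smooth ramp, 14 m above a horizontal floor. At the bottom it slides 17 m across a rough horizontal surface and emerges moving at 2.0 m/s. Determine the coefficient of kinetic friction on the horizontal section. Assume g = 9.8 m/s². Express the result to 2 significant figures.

μ_k = 0.81

Energy bookkeeping (friction removes W_f = μ_k N d):
mgh = ½mv² + μ_k m g d
mgh = 397.88 J; ½mv² = 5.8000 J
W_f = 397.88 − 5.8000 = 392.1 J
μ_k = W_f/(mg·d) = 392.1/(28.42 × 17) = 0.8115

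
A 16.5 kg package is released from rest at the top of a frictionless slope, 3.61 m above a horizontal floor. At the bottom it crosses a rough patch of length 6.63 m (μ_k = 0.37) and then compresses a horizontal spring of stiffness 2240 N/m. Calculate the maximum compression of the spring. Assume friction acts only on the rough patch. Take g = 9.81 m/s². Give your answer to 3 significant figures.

x = 0.409 m

Initial energy: E₁ = mgh = (16.5)(9.81)(3.61) = 584.33 J
Friction removes W_f = μ_k mg d = (0.37)(16.5)(9.81)(6.63) = 397.1 J
Energy reaching the spring: E = 584.33 − 397.1 = 187.26 J
At max compression ½kx² = E ⇒ x = √(2E/k) = √(2 × 187.26/2240) = 0.4089 m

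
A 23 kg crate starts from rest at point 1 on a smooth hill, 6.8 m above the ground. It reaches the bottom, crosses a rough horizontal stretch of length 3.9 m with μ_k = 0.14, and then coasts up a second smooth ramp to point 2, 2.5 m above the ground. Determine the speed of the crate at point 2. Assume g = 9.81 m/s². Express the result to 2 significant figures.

Energy at 1: mgh₁ = (23)(9.81)(6.8) = 1534.3 J
Friction loss: W_f = μ_k mg d = 123.2 J
At 2: ½mv² + mgh₂ = mgh₁ − W_f
½mv² = 1534.3 − 123.2 − 564.08 = 847.02 J
v = √(2 × 847.02/23) = 8.582 m/s

v = 8.6 m/s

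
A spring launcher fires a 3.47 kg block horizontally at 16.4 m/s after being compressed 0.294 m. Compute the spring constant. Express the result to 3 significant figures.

k = 10800 N/m

½kx² = ½mv²
k = mv²/x² = (3.47)(16.4)²/(0.294)² = 10797 N/m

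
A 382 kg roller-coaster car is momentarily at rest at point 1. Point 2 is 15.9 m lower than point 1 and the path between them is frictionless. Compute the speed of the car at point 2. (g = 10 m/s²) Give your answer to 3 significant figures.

By conservation of mechanical energy, mgh = ½mv²
v = √(2gh) = √(2 × 10 × 15.9) = √318.00 = 17.83 m/s

v = 17.8 m/s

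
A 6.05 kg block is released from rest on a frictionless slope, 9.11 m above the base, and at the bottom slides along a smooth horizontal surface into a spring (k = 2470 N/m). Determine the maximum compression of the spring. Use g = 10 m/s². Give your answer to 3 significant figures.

Gravitational PE at the top equals spring PE at max compression: mgh = ½kx²
x = √(2mgh/k) = √(2 × 6.05 × 10 × 9.11 / 2470) = 0.6680 m

x = 0.668 m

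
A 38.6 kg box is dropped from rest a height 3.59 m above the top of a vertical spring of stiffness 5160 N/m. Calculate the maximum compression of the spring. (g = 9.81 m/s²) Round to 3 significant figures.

x = 0.803 m

Measuring PE from the top of the relaxed spring, at max compression the box has dropped H + x with zero KE, so:
mg(H + x) = ½kx²
½(5160)x² − (38.6)(9.81)x − (38.6)(9.81)(3.59) = 0
2580x² − 378.7x − 1359 = 0
x = [378.7 + √(143388 + 1.4029e+07)]/(2 × 2580) = 0.8030 m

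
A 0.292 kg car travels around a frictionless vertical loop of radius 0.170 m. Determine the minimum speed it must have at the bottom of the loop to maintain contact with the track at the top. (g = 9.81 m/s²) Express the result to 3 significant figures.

At the top: mg = mv_top²/r ⇒ v_top² = gr = 1.668 m²/s²
Energy from bottom to top (height 2r): ½mv_bot² = ½mv_top² + mg(2r)
v_bot² = gr + 4gr = 5gr = 8.339
v_bot = √(5gr) = 2.888 m/s

v = 2.89 m/s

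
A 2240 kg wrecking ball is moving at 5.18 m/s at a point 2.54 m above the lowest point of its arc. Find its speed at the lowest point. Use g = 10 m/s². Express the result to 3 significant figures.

v = 8.81 m/s

Equating total energy at the two states: ½mv₀² + mgh = ½mv²
v² = v₀² + 2gh = (5.18)² + 2(10)(2.54) = 77.632
v = √77.632 = 8.811 m/s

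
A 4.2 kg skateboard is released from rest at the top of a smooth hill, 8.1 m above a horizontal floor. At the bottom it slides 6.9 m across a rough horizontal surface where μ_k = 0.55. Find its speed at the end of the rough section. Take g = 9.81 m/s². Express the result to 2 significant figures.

v = 9.2 m/s

Applying the work–energy principle:
mgh = ½mv² + μ_k m g d
W_f = μ_k mg d = (0.55)(4.2)(9.81)(6.9) = 156.4 J
½mv² = mgh − W_f = 333.74 − 156.4 = 177.37 J
v = √(2 × 177.37/4.2) = 9.190 m/s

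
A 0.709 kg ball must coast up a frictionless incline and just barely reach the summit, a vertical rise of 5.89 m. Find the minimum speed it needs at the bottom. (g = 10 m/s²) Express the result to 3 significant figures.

At the top it is momentarily at rest, so all KE converts to PE: ½mv² = mgh
v = √(2gh) = √(2 × 10 × 5.89) = 10.85 m/s

v = 10.9 m/s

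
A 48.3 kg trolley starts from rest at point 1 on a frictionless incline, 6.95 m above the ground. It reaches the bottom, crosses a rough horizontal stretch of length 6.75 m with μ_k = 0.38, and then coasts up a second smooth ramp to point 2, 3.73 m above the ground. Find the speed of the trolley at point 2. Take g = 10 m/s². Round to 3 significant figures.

Energy at 1: mgh₁ = (48.3)(10)(6.95) = 3356.8 J
Friction loss: W_f = μ_k mg d = 1239 J
At 2: ½mv² + mgh₂ = mgh₁ − W_f
½mv² = 3356.8 − 1239 − 1801.6 = 316.37 J
v = √(2 × 316.37/48.3) = 3.619 m/s

v = 3.62 m/s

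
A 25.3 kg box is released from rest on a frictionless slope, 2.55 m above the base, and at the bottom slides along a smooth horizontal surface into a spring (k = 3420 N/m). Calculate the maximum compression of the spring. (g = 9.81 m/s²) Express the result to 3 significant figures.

Energy conservation (no friction) from release to max compression: mgh = ½kx²
x = √(2mgh/k) = √(2 × 25.3 × 9.81 × 2.55 / 3420) = 0.6084 m

x = 0.608 m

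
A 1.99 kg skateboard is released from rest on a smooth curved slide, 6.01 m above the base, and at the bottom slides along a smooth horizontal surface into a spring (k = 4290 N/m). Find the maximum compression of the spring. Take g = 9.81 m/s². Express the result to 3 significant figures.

Energy conservation (no friction) from release to max compression: mgh = ½kx²
x = √(2mgh/k) = √(2 × 1.99 × 9.81 × 6.01 / 4290) = 0.2339 m

x = 0.234 m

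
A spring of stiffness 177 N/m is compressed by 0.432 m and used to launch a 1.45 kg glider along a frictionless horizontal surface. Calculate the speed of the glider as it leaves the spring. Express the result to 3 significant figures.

The glider leaves the spring when the spring is at natural length, so ½kx² = ½mv²
v = x√(k/m) = 0.432 × √(177/1.45) = 4.773 m/s

v = 4.77 m/s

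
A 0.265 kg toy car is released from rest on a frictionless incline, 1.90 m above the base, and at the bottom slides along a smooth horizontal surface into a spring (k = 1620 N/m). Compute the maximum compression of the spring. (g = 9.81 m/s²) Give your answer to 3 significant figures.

Gravitational PE at the top equals spring PE at max compression: mgh = ½kx²
x = √(2mgh/k) = √(2 × 0.265 × 9.81 × 1.90 / 1620) = 0.07809 m

x = 0.0781 m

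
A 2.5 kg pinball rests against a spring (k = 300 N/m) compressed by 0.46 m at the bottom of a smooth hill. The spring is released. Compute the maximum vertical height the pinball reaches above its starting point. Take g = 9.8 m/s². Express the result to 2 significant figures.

All spring PE becomes gravitational PE at the highest point: ½kx² = mgh
h = kx²/(2mg) = (300)(0.46)²/(2 × 2.5 × 9.8) = 1.296 m

h = 1.3 m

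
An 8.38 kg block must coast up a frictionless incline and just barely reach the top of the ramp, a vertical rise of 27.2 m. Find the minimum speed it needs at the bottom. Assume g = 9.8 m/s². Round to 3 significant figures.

v = 23.1 m/s

At the top it is momentarily at rest, so all KE converts to PE: ½mv² = mgh
v = √(2gh) = √(2 × 9.8 × 27.2) = 23.09 m/s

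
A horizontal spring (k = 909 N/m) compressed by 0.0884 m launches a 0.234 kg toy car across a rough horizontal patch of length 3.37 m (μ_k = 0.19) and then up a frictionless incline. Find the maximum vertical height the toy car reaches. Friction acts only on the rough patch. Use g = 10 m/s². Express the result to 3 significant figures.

h = 0.878 m

Spring energy: E₀ = ½kx² = ½(909)(0.0884)² = 3.5517 J
Friction: W_f = μ_k mg d = (0.19)(0.234)(10)(3.37) = 1.498 J
Energy at base of ramp: E = 3.5517 − 1.498 = 2.0534 J
At max height all remaining energy is PE: mgh = E ⇒ h = E/(mg) = 2.0534/(0.234 × 10) = 0.8775 m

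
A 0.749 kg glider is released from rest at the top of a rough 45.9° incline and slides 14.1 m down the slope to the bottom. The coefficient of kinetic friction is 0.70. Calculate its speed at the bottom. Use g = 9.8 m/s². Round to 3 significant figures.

v = 7.99 m/s

Taking the bottom as reference, mgh = ½mv² + μ_k N L with h = L sinθ, N = mg cosθ:
mgh = mgL sinθ = (0.749)(9.8)(14.1)sin45.9° = 74.324 J
W_f = μ_k mg cosθ · L = (0.70)(0.749)(9.8)cos45.9°·14.1 = 50.42 J
½mv² = 74.324 − 50.42 = 23.906 J
v = √(2 × 23.906/0.749) = 7.990 m/s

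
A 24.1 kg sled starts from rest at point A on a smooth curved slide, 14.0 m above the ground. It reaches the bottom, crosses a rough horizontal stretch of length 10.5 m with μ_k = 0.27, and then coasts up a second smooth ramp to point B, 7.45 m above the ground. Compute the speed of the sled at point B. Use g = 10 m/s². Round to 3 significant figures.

v = 8.62 m/s

Energy at A: mgh₁ = (24.1)(10)(14.0) = 3374.0 J
Friction loss: W_f = μ_k mg d = 683.2 J
At B: ½mv² + mgh₂ = mgh₁ − W_f
½mv² = 3374.0 − 683.2 − 1795.5 = 895.32 J
v = √(2 × 895.32/24.1) = 8.620 m/s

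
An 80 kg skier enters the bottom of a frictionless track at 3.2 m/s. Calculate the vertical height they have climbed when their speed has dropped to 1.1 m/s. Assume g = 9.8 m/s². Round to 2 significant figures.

h = 0.46 m

Energy balance between the two points: ½mv₁² = ½mv₂² + mgh
h = (v₁² − v₂²)/(2g) = (3.2² − 1.1²)/(2 × 9.8) = 0.4607 m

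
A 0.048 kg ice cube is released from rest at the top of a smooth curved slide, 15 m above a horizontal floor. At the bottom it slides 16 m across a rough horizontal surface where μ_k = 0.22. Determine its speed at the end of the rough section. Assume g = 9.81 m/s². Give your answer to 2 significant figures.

Energy at the top = energy at the end + work done against friction:
mgh = ½mv² + μ_k m g d
W_f = μ_k mg d = (0.22)(0.048)(9.81)(16) = 1.657 J
½mv² = mgh − W_f = 7.0632 − 1.657 = 5.4057 J
v = √(2 × 5.4057/0.048) = 15.01 m/s

v = 15 m/s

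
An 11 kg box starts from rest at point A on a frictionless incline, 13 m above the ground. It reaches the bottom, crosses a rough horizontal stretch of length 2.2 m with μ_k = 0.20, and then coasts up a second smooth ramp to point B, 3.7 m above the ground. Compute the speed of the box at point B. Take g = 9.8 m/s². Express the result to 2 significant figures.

Energy at A: mgh₁ = (11)(9.8)(13) = 1401.4 J
Friction loss: W_f = μ_k mg d = 47.43 J
At B: ½mv² + mgh₂ = mgh₁ − W_f
½mv² = 1401.4 − 47.43 − 398.86 = 955.11 J
v = √(2 × 955.11/11) = 13.18 m/s

v = 13 m/s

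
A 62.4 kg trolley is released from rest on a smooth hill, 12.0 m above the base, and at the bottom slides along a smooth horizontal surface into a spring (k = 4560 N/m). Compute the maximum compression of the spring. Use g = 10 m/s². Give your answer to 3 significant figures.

x = 1.81 m

Gravitational PE at the top equals spring PE at max compression: mgh = ½kx²
x = √(2mgh/k) = √(2 × 62.4 × 10 × 12.0 / 4560) = 1.812 m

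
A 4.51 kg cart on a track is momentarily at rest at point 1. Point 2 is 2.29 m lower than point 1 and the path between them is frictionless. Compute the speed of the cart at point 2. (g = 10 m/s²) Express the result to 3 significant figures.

v = 6.77 m/s

Mechanical energy is conserved (no friction): mgh = ½mv²
v = √(2gh) = √(2 × 10 × 2.29) = √45.800 = 6.768 m/s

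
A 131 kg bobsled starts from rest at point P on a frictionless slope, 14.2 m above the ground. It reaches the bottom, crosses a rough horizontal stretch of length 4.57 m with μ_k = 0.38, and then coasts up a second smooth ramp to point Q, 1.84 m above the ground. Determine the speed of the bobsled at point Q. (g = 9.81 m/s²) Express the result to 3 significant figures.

v = 14.4 m/s

Energy at P: mgh₁ = (131)(9.81)(14.2) = 18249 J
Friction loss: W_f = μ_k mg d = 2232 J
At Q: ½mv² + mgh₂ = mgh₁ − W_f
½mv² = 18249 − 2232 − 2364.6 = 13652 J
v = √(2 × 13652/131) = 14.44 m/s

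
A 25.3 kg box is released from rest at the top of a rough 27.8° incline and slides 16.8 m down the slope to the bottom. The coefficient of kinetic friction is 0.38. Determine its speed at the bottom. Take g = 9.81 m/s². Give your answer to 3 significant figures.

v = 6.55 m/s

Taking the bottom as reference, mgh = ½mv² + μ_k N L with h = L sinθ, N = mg cosθ:
mgh = mgL sinθ = (25.3)(9.81)(16.8)sin27.8° = 1944.7 J
W_f = μ_k mg cosθ · L = (0.38)(25.3)(9.81)cos27.8°·16.8 = 1402 J
½mv² = 1944.7 − 1402 = 543.08 J
v = √(2 × 543.08/25.3) = 6.552 m/s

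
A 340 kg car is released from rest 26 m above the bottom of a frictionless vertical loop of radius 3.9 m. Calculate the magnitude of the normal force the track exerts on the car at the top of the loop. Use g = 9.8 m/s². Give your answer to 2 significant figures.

Energy from release to top (height 2r): mgh = ½mv_top² + mg(2r)
v_top² = 2g(h − 2r) = 2(9.8)(26 − 7.800) = 356.72 m²/s²
At the top, both N and weight point toward the centre: N + mg = mv_top²/r
N = m(v_top²/r − g) = 340(356.72/3.9 − 9.8) = 27767 N

N = 28000 N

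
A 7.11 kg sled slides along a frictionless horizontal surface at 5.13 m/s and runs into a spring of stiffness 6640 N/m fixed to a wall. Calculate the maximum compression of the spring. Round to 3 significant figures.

Conservation of energy between contact and max compression: ½mv² = ½kx²
x = v√(m/k) = 5.13 × √(7.11/6640) = 0.1679 m

x = 0.168 m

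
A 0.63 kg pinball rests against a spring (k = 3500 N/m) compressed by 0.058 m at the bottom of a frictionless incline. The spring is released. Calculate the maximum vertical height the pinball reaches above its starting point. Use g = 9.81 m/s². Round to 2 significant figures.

Energy conservation from release to the highest point: ½kx² = mgh
h = kx²/(2mg) = (3500)(0.058)²/(2 × 0.63 × 9.81) = 0.9525 m

h = 0.95 m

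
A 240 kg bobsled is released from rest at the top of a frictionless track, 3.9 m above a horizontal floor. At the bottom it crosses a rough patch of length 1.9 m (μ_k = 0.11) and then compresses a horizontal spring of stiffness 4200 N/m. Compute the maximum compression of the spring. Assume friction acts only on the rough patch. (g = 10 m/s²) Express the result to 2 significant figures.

Initial energy: E₁ = mgh = (240)(10)(3.9) = 9360.0 J
Friction removes W_f = μ_k mg d = (0.11)(240)(10)(1.9) = 501.6 J
Energy reaching the spring: E = 9360.0 − 501.6 = 8858.4 J
At max compression ½kx² = E ⇒ x = √(2E/k) = √(2 × 8858.4/4200) = 2.054 m

x = 2.1 m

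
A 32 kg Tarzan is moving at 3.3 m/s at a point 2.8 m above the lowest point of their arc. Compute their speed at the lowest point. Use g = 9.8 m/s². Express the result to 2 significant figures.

By conservation of mechanical energy, ½mv₀² + mgh = ½mv²
The mass cancels from both sides.
v² = v₀² + 2gh = (3.3)² + 2(9.8)(2.8) = 65.770
v = √65.770 = 8.110 m/s

v = 8.1 m/s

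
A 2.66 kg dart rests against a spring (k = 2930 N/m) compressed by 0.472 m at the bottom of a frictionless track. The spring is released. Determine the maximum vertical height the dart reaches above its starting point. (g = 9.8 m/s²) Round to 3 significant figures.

At maximum height the dart is at rest, so ½kx² = mgh
h = kx²/(2mg) = (2930)(0.472)²/(2 × 2.66 × 9.8) = 12.52 m

h = 12.5 m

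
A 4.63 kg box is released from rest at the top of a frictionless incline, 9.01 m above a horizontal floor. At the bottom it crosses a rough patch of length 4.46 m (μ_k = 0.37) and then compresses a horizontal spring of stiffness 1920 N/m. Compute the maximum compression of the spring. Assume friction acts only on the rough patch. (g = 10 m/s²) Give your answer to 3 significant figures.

x = 0.596 m

Initial energy: E₁ = mgh = (4.63)(10)(9.01) = 417.16 J
Friction removes W_f = μ_k mg d = (0.37)(4.63)(10)(4.46) = 76.40 J
Energy reaching the spring: E = 417.16 − 76.40 = 340.76 J
At max compression ½kx² = E ⇒ x = √(2E/k) = √(2 × 340.76/1920) = 0.5958 m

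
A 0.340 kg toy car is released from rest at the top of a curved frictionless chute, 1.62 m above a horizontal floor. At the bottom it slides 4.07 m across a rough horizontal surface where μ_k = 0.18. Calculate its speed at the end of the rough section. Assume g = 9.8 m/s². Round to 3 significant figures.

v = 4.17 m/s

Energy at the top = energy at the end + work done against friction:
mgh = ½mv² + μ_k m g d
W_f = μ_k mg d = (0.18)(0.340)(9.8)(4.07) = 2.441 J
½mv² = mgh − W_f = 5.3978 − 2.441 = 2.9568 J
v = √(2 × 2.9568/0.340) = 4.170 m/s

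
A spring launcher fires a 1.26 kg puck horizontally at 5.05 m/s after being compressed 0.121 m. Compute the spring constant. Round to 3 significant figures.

Energy stored in the spring equals the launch KE: ½kx² = ½mv²
k = mv²/x² = (1.26)(5.05)²/(0.121)² = 2195 N/m

k = 2190 N/m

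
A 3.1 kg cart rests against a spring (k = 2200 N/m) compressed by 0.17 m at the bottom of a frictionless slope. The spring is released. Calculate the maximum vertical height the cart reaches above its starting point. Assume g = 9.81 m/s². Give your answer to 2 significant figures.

h = 1.0 m

Energy conservation from release to the highest point: ½kx² = mgh
h = kx²/(2mg) = (2200)(0.17)²/(2 × 3.1 × 9.81) = 1.045 m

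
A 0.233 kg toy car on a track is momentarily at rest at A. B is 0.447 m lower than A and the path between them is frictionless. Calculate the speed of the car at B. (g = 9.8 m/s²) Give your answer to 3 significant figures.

By conservation of mechanical energy, mgh = ½mv²
v = √(2gh) = √(2 × 9.8 × 0.447) = √8.7612 = 2.960 m/s

v = 2.96 m/s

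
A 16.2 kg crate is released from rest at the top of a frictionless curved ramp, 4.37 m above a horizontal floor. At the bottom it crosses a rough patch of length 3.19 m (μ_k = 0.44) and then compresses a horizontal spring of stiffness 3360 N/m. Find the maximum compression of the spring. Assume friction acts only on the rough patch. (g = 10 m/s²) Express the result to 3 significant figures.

Initial energy: E₁ = mgh = (16.2)(10)(4.37) = 707.94 J
Friction removes W_f = μ_k mg d = (0.44)(16.2)(10)(3.19) = 227.4 J
Energy reaching the spring: E = 707.94 − 227.4 = 480.56 J
At max compression ½kx² = E ⇒ x = √(2E/k) = √(2 × 480.56/3360) = 0.5348 m

x = 0.535 m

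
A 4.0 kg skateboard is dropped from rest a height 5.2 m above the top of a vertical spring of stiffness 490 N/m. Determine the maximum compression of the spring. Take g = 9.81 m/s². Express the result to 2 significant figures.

Let x be the compression. The total drop is H + x, and the skateboard is instantaneously at rest at max compression, so energy conservation gives:
mg(H + x) = ½kx²
½(490)x² − (4.0)(9.81)x − (4.0)(9.81)(5.2) = 0
245.0x² − 39.24x − 204.0 = 0
x = [39.24 + √(1540 + 199967)]/(2 × 245.0) = 0.9962 m

x = 1.0 m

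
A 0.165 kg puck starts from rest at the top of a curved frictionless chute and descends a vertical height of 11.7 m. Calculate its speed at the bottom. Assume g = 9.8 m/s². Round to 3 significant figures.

v = 15.1 m/s

Energy conservation between the two points: mgh = ½mv²
v = √(2gh) = √(2 × 9.8 × 11.7) = √229.32 = 15.14 m/s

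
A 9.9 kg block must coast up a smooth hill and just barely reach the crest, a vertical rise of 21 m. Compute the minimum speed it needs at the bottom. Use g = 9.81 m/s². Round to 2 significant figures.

v = 20 m/s

At the top it is momentarily at rest, so all KE converts to PE: ½mv² = mgh
v = √(2gh) = √(2 × 9.81 × 21) = 20.30 m/s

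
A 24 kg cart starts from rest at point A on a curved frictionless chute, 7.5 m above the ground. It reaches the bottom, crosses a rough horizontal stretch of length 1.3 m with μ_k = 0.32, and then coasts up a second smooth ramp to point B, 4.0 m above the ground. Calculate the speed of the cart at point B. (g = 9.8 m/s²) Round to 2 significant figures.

Energy at A: mgh₁ = (24)(9.8)(7.5) = 1764.0 J
Friction loss: W_f = μ_k mg d = 97.84 J
At B: ½mv² + mgh₂ = mgh₁ − W_f
½mv² = 1764.0 − 97.84 − 940.80 = 725.36 J
v = √(2 × 725.36/24) = 7.775 m/s

v = 7.8 m/s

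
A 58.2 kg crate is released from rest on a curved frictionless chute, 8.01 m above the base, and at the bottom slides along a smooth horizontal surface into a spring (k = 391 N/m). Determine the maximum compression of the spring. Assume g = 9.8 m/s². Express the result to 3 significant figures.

x = 4.83 m

Gravitational PE at the top equals spring PE at max compression: mgh = ½kx²
x = √(2mgh/k) = √(2 × 58.2 × 9.8 × 8.01 / 391) = 4.834 m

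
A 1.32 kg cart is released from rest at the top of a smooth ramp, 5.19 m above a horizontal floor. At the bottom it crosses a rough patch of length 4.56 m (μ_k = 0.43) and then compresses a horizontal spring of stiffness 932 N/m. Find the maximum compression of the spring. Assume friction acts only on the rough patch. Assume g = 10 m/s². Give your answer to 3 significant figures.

Initial energy: E₁ = mgh = (1.32)(10)(5.19) = 68.508 J
Friction removes W_f = μ_k mg d = (0.43)(1.32)(10)(4.56) = 25.88 J
Energy reaching the spring: E = 68.508 − 25.88 = 42.625 J
At max compression ½kx² = E ⇒ x = √(2E/k) = √(2 × 42.625/932) = 0.3024 m

x = 0.302 m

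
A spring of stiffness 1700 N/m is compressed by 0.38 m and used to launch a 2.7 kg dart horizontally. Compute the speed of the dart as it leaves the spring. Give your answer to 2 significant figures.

The dart leaves the spring when the spring is at natural length, so ½kx² = ½mv²
v = x√(k/m) = 0.38 × √(1700/2.7) = 9.535 m/s

v = 9.5 m/s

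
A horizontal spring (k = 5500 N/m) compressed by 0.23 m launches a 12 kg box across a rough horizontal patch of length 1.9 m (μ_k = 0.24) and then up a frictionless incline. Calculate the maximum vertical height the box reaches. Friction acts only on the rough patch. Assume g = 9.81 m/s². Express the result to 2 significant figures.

h = 0.78 m

Spring energy: E₀ = ½kx² = ½(5500)(0.23)² = 145.47 J
Friction: W_f = μ_k mg d = (0.24)(12)(9.81)(1.9) = 53.68 J
Energy at base of ramp: E = 145.47 − 53.68 = 91.795 J
At max height all remaining energy is PE: mgh = E ⇒ h = E/(mg) = 91.795/(12 × 9.81) = 0.7798 m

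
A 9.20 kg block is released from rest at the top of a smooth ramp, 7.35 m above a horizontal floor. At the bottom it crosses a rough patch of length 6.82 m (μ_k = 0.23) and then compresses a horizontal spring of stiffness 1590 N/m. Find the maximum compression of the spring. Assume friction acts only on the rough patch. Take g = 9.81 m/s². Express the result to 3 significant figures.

Initial energy: E₁ = mgh = (9.20)(9.81)(7.35) = 663.35 J
Friction removes W_f = μ_k mg d = (0.23)(9.20)(9.81)(6.82) = 141.6 J
Energy reaching the spring: E = 663.35 − 141.6 = 521.78 J
At max compression ½kx² = E ⇒ x = √(2E/k) = √(2 × 521.78/1590) = 0.8101 m

x = 0.810 m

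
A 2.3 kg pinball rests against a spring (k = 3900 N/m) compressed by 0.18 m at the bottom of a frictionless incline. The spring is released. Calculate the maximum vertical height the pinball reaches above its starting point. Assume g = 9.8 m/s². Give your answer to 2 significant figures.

h = 2.8 m

All spring PE becomes gravitational PE at the highest point: ½kx² = mgh
h = kx²/(2mg) = (3900)(0.18)²/(2 × 2.3 × 9.8) = 2.803 m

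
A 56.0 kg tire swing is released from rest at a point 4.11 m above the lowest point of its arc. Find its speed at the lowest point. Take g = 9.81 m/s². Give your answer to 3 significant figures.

By conservation of mechanical energy, mgh = ½mv²
v = √(2gh) = √(2 × 9.81 × 4.11) = √80.638 = 8.980 m/s

v = 8.98 m/s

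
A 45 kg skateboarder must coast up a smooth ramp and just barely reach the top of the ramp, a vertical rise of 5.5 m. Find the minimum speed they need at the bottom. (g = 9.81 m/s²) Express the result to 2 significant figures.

v = 10 m/s

At the top they are momentarily at rest, so all KE converts to PE: ½mv² = mgh
v = √(2gh) = √(2 × 9.81 × 5.5) = 10.39 m/s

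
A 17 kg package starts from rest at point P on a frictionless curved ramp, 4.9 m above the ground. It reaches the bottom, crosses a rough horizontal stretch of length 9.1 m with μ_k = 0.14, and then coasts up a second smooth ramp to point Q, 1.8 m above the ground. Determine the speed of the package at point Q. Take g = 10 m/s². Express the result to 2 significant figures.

Energy at P: mgh₁ = (17)(10)(4.9) = 833.00 J
Friction loss: W_f = μ_k mg d = 216.6 J
At Q: ½mv² + mgh₂ = mgh₁ − W_f
½mv² = 833.00 − 216.6 − 306.00 = 310.42 J
v = √(2 × 310.42/17) = 6.043 m/s

v = 6.0 m/s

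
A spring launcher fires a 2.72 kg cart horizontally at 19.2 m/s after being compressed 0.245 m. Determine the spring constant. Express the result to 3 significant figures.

Spring PE at full compression equals KE at release: ½kx² = ½mv²
k = mv²/x² = (2.72)(19.2)²/(0.245)² = 16705 N/m

k = 16700 N/m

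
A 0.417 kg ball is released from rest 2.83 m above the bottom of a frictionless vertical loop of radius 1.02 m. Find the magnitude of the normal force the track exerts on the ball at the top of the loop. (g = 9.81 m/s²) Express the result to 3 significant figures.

Energy from release to top (height 2r): mgh = ½mv_top² + mg(2r)
v_top² = 2g(h − 2r) = 2(9.81)(2.83 − 2.040) = 15.500 m²/s²
At the top, both N and weight point toward the centre: N + mg = mv_top²/r
N = m(v_top²/r − g) = 0.417(15.500/1.02 − 9.81) = 2.246 N

N = 2.25 N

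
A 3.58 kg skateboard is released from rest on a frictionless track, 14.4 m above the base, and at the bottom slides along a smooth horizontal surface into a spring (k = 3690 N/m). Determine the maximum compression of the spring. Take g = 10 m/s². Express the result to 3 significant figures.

x = 0.529 m

Energy conservation (no friction) from release to max compression: mgh = ½kx²
x = √(2mgh/k) = √(2 × 3.58 × 10 × 14.4 / 3690) = 0.5286 m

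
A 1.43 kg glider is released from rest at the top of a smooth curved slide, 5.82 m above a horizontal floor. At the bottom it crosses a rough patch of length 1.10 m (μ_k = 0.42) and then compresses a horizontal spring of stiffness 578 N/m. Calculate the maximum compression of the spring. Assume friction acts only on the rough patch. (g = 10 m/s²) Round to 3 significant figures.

x = 0.515 m

Initial energy: E₁ = mgh = (1.43)(10)(5.82) = 83.226 J
Friction removes W_f = μ_k mg d = (0.42)(1.43)(10)(1.10) = 6.607 J
Energy reaching the spring: E = 83.226 − 6.607 = 76.619 J
At max compression ½kx² = E ⇒ x = √(2E/k) = √(2 × 76.619/578) = 0.5149 m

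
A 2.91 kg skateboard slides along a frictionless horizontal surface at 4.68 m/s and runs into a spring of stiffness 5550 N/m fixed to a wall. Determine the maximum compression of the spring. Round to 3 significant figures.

Conservation of energy between contact and max compression: ½mv² = ½kx²
x = v√(m/k) = 4.68 × √(2.91/5550) = 0.1072 m

x = 0.107 m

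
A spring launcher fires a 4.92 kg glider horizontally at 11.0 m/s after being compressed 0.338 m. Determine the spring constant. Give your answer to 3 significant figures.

k = 5210 N/m

Energy stored in the spring equals the launch KE: ½kx² = ½mv²
k = mv²/x² = (4.92)(11.0)²/(0.338)² = 5211 N/m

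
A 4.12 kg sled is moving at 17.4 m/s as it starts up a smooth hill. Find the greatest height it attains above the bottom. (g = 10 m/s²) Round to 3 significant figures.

Setting KE at the bottom equal to PE gained: ½mv² = mgh
h = v²/(2g) = 17.4²/(2 × 10) = 15.14 m

h = 15.1 m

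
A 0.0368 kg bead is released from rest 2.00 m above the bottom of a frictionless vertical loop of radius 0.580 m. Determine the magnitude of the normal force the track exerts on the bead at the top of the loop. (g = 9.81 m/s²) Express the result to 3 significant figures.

N = 0.685 N

Energy from release to top (height 2r): mgh = ½mv_top² + mg(2r)
v_top² = 2g(h − 2r) = 2(9.81)(2.00 − 1.160) = 16.481 m²/s²
At the top, both N and weight point toward the centre: N + mg = mv_top²/r
N = m(v_top²/r − g) = 0.0368(16.481/0.580 − 9.81) = 0.6847 N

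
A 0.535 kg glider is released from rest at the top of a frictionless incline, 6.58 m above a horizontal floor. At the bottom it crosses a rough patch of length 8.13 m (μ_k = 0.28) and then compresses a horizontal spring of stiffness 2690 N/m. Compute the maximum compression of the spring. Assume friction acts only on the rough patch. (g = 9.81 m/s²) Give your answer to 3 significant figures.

Initial energy: E₁ = mgh = (0.535)(9.81)(6.58) = 34.534 J
Friction removes W_f = μ_k mg d = (0.28)(0.535)(9.81)(8.13) = 11.95 J
Energy reaching the spring: E = 34.534 − 11.95 = 22.587 J
At max compression ½kx² = E ⇒ x = √(2E/k) = √(2 × 22.587/2690) = 0.1296 m

x = 0.130 m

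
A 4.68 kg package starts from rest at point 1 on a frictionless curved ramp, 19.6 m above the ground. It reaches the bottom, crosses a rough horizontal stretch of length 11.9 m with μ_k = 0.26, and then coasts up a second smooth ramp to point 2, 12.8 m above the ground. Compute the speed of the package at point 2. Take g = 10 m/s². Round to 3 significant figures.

v = 8.61 m/s

Energy at 1: mgh₁ = (4.68)(10)(19.6) = 917.28 J
Friction loss: W_f = μ_k mg d = 144.8 J
At 2: ½mv² + mgh₂ = mgh₁ − W_f
½mv² = 917.28 − 144.8 − 599.04 = 173.44 J
v = √(2 × 173.44/4.68) = 8.609 m/s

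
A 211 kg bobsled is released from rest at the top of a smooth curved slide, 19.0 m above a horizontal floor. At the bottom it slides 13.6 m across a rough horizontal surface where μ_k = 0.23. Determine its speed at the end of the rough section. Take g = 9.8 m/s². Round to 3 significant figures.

v = 17.6 m/s

Applying the work–energy principle:
mgh = ½mv² + μ_k m g d
W_f = μ_k mg d = (0.23)(211)(9.8)(13.6) = 6468 J
½mv² = mgh − W_f = 39288 − 6468 = 32820 J
v = √(2 × 32820/211) = 17.64 m/s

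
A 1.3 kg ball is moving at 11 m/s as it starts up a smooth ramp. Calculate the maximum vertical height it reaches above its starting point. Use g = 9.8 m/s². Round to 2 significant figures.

By energy conservation, ½mv² = mgh
h = v²/(2g) = 11²/(2 × 9.8) = 6.173 m

h = 6.2 m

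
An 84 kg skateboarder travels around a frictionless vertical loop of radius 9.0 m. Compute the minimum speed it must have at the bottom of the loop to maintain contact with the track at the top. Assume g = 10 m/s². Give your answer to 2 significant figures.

At the top: mg = mv_top²/r ⇒ v_top² = gr = 90.00 m²/s²
Energy from bottom to top (height 2r): ½mv_bot² = ½mv_top² + mg(2r)
v_bot² = gr + 4gr = 5gr = 450.0
v_bot = √(5gr) = 21.21 m/s

v = 21 m/s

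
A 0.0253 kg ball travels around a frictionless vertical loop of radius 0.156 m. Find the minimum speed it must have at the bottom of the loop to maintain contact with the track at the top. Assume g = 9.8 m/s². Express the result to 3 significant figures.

v = 2.76 m/s

At the top: mg = mv_top²/r ⇒ v_top² = gr = 1.529 m²/s²
Energy from bottom to top (height 2r): ½mv_bot² = ½mv_top² + mg(2r)
v_bot² = gr + 4gr = 5gr = 7.644
v_bot = √(5gr) = 2.765 m/s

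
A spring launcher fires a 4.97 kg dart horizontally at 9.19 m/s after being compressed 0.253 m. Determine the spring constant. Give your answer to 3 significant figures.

k = 6560 N/m

½kx² = ½mv²
k = mv²/x² = (4.97)(9.19)²/(0.253)² = 6558 N/m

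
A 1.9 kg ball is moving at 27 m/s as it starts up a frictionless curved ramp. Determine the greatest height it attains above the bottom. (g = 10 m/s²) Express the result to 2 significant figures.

Setting KE at the bottom equal to PE gained: ½mv² = mgh
h = v²/(2g) = 27²/(2 × 10) = 36.45 m

h = 36 m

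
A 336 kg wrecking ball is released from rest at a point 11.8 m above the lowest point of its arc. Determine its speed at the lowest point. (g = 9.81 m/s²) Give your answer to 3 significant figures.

v = 15.2 m/s

By conservation of mechanical energy, mgh = ½mv²
v = √(2gh) = √(2 × 9.81 × 11.8) = √231.52 = 15.22 m/s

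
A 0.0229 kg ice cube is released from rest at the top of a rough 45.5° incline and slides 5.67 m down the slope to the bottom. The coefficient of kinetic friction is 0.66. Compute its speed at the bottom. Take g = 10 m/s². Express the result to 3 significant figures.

v = 5.33 m/s

Taking the bottom as reference, mgh = ½mv² + μ_k N L with h = L sinθ, N = mg cosθ:
mgh = mgL sinθ = (0.0229)(10)(5.67)sin45.5° = 0.92611 J
W_f = μ_k mg cosθ · L = (0.66)(0.0229)(10)cos45.5°·5.67 = 0.6007 J
½mv² = 0.92611 − 0.6007 = 0.32545 J
v = √(2 × 0.32545/0.0229) = 5.331 m/s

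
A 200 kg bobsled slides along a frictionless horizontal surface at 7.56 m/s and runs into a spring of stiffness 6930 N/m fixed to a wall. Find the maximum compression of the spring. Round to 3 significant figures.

At max compression the bobsled is momentarily at rest: ½mv² = ½kx²
x = v√(m/k) = 7.56 × √(200/6930) = 1.284 m

x = 1.28 m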